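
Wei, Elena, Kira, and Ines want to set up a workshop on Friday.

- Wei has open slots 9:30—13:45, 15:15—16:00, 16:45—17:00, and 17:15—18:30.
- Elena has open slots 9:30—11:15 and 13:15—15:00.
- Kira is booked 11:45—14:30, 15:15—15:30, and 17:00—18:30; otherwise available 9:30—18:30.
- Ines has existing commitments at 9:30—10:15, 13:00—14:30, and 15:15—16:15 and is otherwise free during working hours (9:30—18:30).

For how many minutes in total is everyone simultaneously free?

Kira free within 09:30–18:30: 09:30–11:45, 14:30–15:15, 15:30–17:00.
Ines free within 09:30–18:30: 10:15–13:00, 14:30–15:15, 16:15–18:30.
Wei ∩ Elena: 09:30–11:15, 13:15–13:45.
Wei ∩ Elena ∩ Kira: 09:30–11:15.
Wei ∩ Elena ∩ Kira ∩ Ines: 10:15–11:15.
Total common minutes: 60.

60 minutes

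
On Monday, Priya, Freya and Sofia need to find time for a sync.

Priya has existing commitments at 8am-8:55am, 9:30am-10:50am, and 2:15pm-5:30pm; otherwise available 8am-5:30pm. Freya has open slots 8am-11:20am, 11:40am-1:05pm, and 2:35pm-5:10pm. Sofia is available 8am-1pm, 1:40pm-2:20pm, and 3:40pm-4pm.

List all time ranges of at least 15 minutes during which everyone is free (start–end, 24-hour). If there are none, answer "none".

Priya free within 08:00–17:30: 08:55–09:30, 10:50–14:15.
Priya ∩ Freya: 08:55–09:30, 10:50–11:20, 11:40–13:05.
Priya ∩ Freya ∩ Sofia: 08:55–09:30, 10:50–11:20, 11:40–13:00.
Windows ≥ 15 min: 08:55–09:30, 10:50–11:20, 11:40–13:00.

08:55–09:30, 10:50–11:20, 11:40–13:00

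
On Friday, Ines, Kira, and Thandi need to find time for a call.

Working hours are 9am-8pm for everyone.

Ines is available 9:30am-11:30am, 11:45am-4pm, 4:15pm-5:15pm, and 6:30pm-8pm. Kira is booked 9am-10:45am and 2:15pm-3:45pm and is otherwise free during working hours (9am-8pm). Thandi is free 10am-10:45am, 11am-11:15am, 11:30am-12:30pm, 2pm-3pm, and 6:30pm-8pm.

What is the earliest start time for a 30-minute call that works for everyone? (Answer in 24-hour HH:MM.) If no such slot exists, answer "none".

Kira free within 09:00–20:00: 10:45–14:15, 15:45–20:00.
Ines ∩ Kira: 10:45–11:30, 11:45–14:15, 15:45–16:00, 16:15–17:15, 18:30–20:00.
Ines ∩ Kira ∩ Thandi: 11:00–11:15, 11:45–12:30, 14:00–14:15, 18:30–20:00.
Windows ≥ 30 min: 11:45–12:30, 18:30–20:00.
Earliest such window starts at 11:45.

11:45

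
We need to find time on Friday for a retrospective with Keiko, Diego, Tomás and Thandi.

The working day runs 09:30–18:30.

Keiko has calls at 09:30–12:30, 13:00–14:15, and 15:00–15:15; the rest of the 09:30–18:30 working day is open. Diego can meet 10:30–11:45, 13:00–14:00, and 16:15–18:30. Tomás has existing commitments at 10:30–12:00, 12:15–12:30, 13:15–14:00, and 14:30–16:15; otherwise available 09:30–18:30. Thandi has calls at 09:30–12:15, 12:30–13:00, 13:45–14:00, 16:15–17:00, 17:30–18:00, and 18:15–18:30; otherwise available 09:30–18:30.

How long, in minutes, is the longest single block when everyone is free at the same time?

30 minutes

Keiko free within 09:30–18:30: 12:30–13:00, 14:15–15:00, 15:15–18:30.
Tomás free within 09:30–18:30: 09:30–10:30, 12:00–12:15, 12:30–13:15, 14:00–14:30, 16:15–18:30.
Thandi free within 09:30–18:30: 12:15–12:30, 13:00–13:45, 14:00–16:15, 17:00–17:30, 18:00–18:15.
Keiko ∩ Diego: 16:15–18:30.
Keiko ∩ Diego ∩ Tomás: 16:15–18:30.
Keiko ∩ Diego ∩ Tomás ∩ Thandi: 17:00–17:30, 18:00–18:15.
Common window lengths: 30, 15 min; longest is 30.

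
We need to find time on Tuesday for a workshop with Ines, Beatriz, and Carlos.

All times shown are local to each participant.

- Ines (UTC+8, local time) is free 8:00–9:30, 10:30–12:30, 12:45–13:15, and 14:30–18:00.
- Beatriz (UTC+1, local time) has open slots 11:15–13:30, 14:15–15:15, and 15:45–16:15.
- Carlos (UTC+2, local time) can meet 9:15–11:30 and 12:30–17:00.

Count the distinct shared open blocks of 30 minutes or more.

Ines → UTC: 00:00–01:30, 02:30–04:30, 04:45–05:15, 06:30–10:00.
Beatriz → UTC: 10:15–12:30, 13:15–14:15, 14:45–15:15.
Carlos → UTC: 07:15–09:30, 10:30–15:00.
Ines ∩ Beatriz: (none).
Ines ∩ Beatriz ∩ Carlos: (none).
Windows ≥ 30 min: (none).
That's 0 windows.

0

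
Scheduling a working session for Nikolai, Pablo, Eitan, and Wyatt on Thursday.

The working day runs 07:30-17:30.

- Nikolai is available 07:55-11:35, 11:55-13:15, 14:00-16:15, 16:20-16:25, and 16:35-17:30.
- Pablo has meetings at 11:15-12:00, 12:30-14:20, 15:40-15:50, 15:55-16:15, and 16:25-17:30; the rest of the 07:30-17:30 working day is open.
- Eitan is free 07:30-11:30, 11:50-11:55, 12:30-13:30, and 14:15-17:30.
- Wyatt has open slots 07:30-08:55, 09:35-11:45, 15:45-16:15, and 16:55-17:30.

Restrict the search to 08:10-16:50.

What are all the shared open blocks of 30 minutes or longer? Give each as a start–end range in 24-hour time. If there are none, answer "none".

Pablo free within 07:30–17:30: 07:30–11:15, 12:00–12:30, 14:20–15:40, 15:50–15:55, 16:15–16:25.
Nikolai ∩ Pablo: 07:55–11:15, 12:00–12:30, 14:20–15:40, 15:50–15:55, 16:20–16:25.
Nikolai ∩ Pablo ∩ Eitan: 07:55–11:15, 14:20–15:40, 15:50–15:55, 16:20–16:25.
Nikolai ∩ Pablo ∩ Eitan ∩ Wyatt: 07:55–08:55, 09:35–11:15, 15:50–15:55.
Restricted to 08:10–16:50: 08:10–08:55, 09:35–11:15, 15:50–15:55.
Windows ≥ 30 min: 08:10–08:55, 09:35–11:15.

08:10–08:55, 09:35–11:15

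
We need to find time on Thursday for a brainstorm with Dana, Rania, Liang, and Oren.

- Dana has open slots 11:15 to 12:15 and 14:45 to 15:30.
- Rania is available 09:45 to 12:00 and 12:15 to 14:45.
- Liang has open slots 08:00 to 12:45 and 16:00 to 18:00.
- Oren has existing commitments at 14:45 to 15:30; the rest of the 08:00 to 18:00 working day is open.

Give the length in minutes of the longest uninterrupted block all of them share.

45 minutes

Oren free within 08:00–18:00: 08:00–14:45, 15:30–18:00.
Dana ∩ Rania: 11:15–12:00.
Dana ∩ Rania ∩ Liang: 11:15–12:00.
Dana ∩ Rania ∩ Liang ∩ Oren: 11:15–12:00.
Single common window of 45 minutes.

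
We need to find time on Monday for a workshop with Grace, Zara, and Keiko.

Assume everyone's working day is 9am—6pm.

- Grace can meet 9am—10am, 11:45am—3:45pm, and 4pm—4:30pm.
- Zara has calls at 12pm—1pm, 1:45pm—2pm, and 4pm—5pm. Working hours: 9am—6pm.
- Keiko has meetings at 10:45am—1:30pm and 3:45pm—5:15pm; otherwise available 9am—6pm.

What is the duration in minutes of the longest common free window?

Zara free within 09:00–18:00: 09:00–12:00, 13:00–13:45, 14:00–16:00, 17:00–18:00.
Keiko free within 09:00–18:00: 09:00–10:45, 13:30–15:45, 17:15–18:00.
Grace ∩ Zara: 09:00–10:00, 11:45–12:00, 13:00–13:45, 14:00–15:45.
Grace ∩ Zara ∩ Keiko: 09:00–10:00, 13:30–13:45, 14:00–15:45.
Common window lengths: 60, 15, 105 min; longest is 105.

105 minutes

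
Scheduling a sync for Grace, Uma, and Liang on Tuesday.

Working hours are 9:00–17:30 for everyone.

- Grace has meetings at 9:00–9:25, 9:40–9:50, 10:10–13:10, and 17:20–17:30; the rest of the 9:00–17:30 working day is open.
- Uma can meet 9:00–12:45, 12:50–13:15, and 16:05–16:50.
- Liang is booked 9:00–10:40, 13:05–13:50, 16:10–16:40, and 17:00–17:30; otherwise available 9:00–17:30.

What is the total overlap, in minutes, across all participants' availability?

Grace free within 09:00–17:30: 09:25–09:40, 09:50–10:10, 13:10–17:20.
Liang free within 09:00–17:30: 10:40–13:05, 13:50–16:10, 16:40–17:00.
Grace ∩ Uma: 09:25–09:40, 09:50–10:10, 13:10–13:15, 16:05–16:50.
Grace ∩ Uma ∩ Liang: 16:05–16:10, 16:40–16:50.
Total common minutes: 5 + 10 = 15.

15 minutes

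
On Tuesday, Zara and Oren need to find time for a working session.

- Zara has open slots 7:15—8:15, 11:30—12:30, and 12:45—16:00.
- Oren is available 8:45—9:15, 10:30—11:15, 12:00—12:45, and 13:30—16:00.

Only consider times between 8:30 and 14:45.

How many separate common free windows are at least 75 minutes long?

Zara ∩ Oren: 12:00–12:30, 13:30–16:00.
Restricted to 08:30–14:45: 12:00–12:30, 13:30–14:45.
Windows ≥ 75 min: 13:30–14:45.
That's 1 window.

1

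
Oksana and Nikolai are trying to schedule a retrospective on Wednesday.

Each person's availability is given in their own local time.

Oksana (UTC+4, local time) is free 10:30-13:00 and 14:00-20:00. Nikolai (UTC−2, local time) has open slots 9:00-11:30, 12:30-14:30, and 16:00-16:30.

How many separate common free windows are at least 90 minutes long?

2

Oksana → UTC: 06:30–09:00, 10:00–16:00.
Nikolai → UTC: 11:00–13:30, 14:30–16:30, 18:00–18:30.
Oksana ∩ Nikolai: 11:00–13:30, 14:30–16:00.
Windows ≥ 90 min: 11:00–13:30, 14:30–16:00.
That's 2 windows.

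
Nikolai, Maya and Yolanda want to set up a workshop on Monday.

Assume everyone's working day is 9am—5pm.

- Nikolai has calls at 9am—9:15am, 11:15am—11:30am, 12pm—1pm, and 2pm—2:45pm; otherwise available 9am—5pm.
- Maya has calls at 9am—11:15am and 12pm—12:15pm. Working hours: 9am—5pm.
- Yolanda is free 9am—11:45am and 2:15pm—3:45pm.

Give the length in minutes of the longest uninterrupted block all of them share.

60 minutes

Nikolai free within 09:00–17:00: 09:15–11:15, 11:30–12:00, 13:00–14:00, 14:45–17:00.
Maya free within 09:00–17:00: 11:15–12:00, 12:15–17:00.
Nikolai ∩ Maya: 11:30–12:00, 13:00–14:00, 14:45–17:00.
Nikolai ∩ Maya ∩ Yolanda: 11:30–11:45, 14:45–15:45.
Common window lengths: 15, 60 min; longest is 60.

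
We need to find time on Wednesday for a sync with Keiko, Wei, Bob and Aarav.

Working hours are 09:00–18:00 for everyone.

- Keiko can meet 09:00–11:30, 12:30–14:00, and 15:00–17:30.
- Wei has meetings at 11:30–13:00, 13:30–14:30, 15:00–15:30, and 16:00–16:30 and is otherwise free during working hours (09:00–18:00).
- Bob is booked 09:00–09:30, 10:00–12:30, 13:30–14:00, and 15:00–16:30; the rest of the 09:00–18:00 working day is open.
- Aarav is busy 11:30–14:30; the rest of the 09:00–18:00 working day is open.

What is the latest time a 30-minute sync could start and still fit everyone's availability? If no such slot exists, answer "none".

17:00

Wei free within 09:00–18:00: 09:00–11:30, 13:00–13:30, 14:30–15:00, 15:30–16:00, 16:30–18:00.
Bob free within 09:00–18:00: 09:30–10:00, 12:30–13:30, 14:00–15:00, 16:30–18:00.
Aarav free within 09:00–18:00: 09:00–11:30, 14:30–18:00.
Keiko ∩ Wei: 09:00–11:30, 13:00–13:30, 15:30–16:00, 16:30–17:30.
Keiko ∩ Wei ∩ Bob: 09:30–10:00, 13:00–13:30, 16:30–17:30.
Keiko ∩ Wei ∩ Bob ∩ Aarav: 09:30–10:00, 16:30–17:30.
Windows ≥ 30 min: 09:30–10:00, 16:30–17:30.
Latest start in the last window 16:30–17:30 is 17:30 − 30 min = 17:00.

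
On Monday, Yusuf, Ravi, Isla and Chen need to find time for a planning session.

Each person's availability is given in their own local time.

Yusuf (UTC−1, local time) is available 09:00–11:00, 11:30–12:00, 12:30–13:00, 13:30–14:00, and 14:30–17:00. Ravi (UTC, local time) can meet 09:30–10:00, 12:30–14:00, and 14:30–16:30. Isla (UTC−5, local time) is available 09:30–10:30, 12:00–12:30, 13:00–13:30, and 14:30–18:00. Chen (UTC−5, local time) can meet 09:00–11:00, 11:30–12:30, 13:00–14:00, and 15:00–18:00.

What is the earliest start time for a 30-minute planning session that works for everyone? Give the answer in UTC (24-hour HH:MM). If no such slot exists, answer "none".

Yusuf → UTC: 10:00–12:00, 12:30–13:00, 13:30–14:00, 14:30–15:00, 15:30–18:00.
Ravi → UTC: 09:30–10:00, 12:30–14:00, 14:30–16:30.
Isla → UTC: 14:30–15:30, 17:00–17:30, 18:00–18:30, 19:30–23:00.
Chen → UTC: 14:00–16:00, 16:30–17:30, 18:00–19:00, 20:00–23:00.
Yusuf ∩ Ravi: 12:30–13:00, 13:30–14:00, 14:30–15:00, 15:30–16:30.
Yusuf ∩ Ravi ∩ Isla: 14:30–15:00.
Yusuf ∩ Ravi ∩ Isla ∩ Chen: 14:30–15:00.
Windows ≥ 30 min: 14:30–15:00.
Earliest such window starts at 14:30.

14:30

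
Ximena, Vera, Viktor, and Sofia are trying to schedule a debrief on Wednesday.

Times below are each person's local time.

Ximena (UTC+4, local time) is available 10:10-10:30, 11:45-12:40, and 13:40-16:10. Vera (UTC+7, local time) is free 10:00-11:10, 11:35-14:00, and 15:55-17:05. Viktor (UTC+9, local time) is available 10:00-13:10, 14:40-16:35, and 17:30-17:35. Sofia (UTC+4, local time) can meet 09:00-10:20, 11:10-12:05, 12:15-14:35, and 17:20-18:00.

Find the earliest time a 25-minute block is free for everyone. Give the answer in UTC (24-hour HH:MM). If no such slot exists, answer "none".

none

Ximena → UTC: 06:10–06:30, 07:45–08:40, 09:40–12:10.
Vera → UTC: 03:00–04:10, 04:35–07:00, 08:55–10:05.
Viktor → UTC: 01:00–04:10, 05:40–07:35, 08:30–08:35.
Sofia → UTC: 05:00–06:20, 07:10–08:05, 08:15–10:35, 13:20–14:00.
Ximena ∩ Vera: 06:10–06:30, 09:40–10:05.
Ximena ∩ Vera ∩ Viktor: 06:10–06:30.
Ximena ∩ Vera ∩ Viktor ∩ Sofia: 06:10–06:20.
Windows ≥ 25 min: (none).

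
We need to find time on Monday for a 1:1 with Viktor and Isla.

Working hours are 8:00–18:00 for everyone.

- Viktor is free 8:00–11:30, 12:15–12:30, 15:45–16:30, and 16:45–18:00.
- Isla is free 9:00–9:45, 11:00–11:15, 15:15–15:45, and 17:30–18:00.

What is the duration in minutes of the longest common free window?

Viktor ∩ Isla: 09:00–09:45, 11:00–11:15, 17:30–18:00.
Common window lengths: 45, 15, 30 min; longest is 45.

45 minutes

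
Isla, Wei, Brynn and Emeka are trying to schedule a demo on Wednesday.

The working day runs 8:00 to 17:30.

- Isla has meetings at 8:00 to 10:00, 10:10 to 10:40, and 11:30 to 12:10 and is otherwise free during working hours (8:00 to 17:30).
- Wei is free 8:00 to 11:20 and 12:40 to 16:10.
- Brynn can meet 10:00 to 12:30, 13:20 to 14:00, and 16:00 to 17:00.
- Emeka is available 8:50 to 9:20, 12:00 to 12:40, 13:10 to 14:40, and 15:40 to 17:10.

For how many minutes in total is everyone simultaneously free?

Isla free within 08:00–17:30: 10:00–10:10, 10:40–11:30, 12:10–17:30.
Isla ∩ Wei: 10:00–10:10, 10:40–11:20, 12:40–16:10.
Isla ∩ Wei ∩ Brynn: 10:00–10:10, 10:40–11:20, 13:20–14:00, 16:00–16:10.
Isla ∩ Wei ∩ Brynn ∩ Emeka: 13:20–14:00, 16:00–16:10.
Total common minutes: 40 + 10 = 50.

50 minutes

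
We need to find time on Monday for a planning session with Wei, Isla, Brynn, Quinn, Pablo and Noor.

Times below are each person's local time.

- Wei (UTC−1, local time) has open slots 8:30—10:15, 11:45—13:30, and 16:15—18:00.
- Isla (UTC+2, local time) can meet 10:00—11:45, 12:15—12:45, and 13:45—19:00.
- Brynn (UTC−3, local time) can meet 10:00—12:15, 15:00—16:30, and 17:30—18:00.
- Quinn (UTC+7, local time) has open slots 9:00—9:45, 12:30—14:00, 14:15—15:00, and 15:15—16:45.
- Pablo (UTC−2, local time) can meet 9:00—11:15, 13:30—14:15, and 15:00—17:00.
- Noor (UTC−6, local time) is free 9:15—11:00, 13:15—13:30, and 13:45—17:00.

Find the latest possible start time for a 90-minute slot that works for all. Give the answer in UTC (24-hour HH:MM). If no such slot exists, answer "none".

Wei → UTC: 09:30–11:15, 12:45–14:30, 17:15–19:00.
Isla → UTC: 08:00–09:45, 10:15–10:45, 11:45–17:00.
Brynn → UTC: 13:00–15:15, 18:00–19:30, 20:30–21:00.
Quinn → UTC: 02:00–02:45, 05:30–07:00, 07:15–08:00, 08:15–09:45.
Pablo → UTC: 11:00–13:15, 15:30–16:15, 17:00–19:00.
Noor → UTC: 15:15–17:00, 19:15–19:30, 19:45–23:00.
Wei ∩ Isla: 09:30–09:45, 10:15–10:45, 12:45–14:30.
Wei ∩ Isla ∩ Brynn: 13:00–14:30.
Wei ∩ Isla ∩ Brynn ∩ Quinn: (none).
Wei ∩ Isla ∩ Brynn ∩ Quinn ∩ Pablo: (none).
Wei ∩ Isla ∩ Brynn ∩ Quinn ∩ Pablo ∩ Noor: (none).
Windows ≥ 90 min: (none).

none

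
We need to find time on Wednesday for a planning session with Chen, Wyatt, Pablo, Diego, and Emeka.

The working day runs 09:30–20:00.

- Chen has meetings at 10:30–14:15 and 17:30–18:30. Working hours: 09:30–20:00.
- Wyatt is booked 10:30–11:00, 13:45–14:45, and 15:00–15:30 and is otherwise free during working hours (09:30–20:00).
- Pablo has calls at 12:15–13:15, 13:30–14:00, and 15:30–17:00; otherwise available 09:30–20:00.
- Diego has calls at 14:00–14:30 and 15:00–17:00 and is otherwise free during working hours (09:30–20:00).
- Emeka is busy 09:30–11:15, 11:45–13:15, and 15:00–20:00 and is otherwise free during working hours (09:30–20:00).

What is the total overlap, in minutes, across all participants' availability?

Chen free within 09:30–20:00: 09:30–10:30, 14:15–17:30, 18:30–20:00.
Wyatt free within 09:30–20:00: 09:30–10:30, 11:00–13:45, 14:45–15:00, 15:30–20:00.
Pablo free within 09:30–20:00: 09:30–12:15, 13:15–13:30, 14:00–15:30, 17:00–20:00.
Diego free within 09:30–20:00: 09:30–14:00, 14:30–15:00, 17:00–20:00.
Emeka free within 09:30–20:00: 11:15–11:45, 13:15–15:00.
Chen ∩ Wyatt: 09:30–10:30, 14:45–15:00, 15:30–17:30, 18:30–20:00.
Chen ∩ Wyatt ∩ Pablo: 09:30–10:30, 14:45–15:00, 17:00–17:30, 18:30–20:00.
Chen ∩ Wyatt ∩ Pablo ∩ Diego: 09:30–10:30, 14:45–15:00, 17:00–17:30, 18:30–20:00.
Chen ∩ Wyatt ∩ Pablo ∩ Diego ∩ Emeka: 14:45–15:00.
Total common minutes: 15.

15 minutes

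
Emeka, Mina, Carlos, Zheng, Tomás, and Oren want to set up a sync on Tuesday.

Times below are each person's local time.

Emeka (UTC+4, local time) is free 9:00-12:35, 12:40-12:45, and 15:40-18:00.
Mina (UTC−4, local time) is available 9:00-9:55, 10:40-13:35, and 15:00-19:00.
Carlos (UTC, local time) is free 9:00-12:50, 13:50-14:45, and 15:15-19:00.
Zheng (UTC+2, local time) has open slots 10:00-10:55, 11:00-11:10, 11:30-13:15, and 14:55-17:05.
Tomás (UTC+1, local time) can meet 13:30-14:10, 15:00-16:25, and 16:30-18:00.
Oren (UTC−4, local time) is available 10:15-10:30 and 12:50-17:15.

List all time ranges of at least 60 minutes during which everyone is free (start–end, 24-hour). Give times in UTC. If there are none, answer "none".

Emeka → UTC: 05:00–08:35, 08:40–08:45, 11:40–14:00.
Mina → UTC: 13:00–13:55, 14:40–17:35, 19:00–23:00.
Carlos → UTC: 09:00–12:50, 13:50–14:45, 15:15–19:00.
Zheng → UTC: 08:00–08:55, 09:00–09:10, 09:30–11:15, 12:55–15:05.
Tomás → UTC: 12:30–13:10, 14:00–15:25, 15:30–17:00.
Oren → UTC: 14:15–14:30, 16:50–21:15.
Emeka ∩ Mina: 13:00–13:55.
Emeka ∩ Mina ∩ Carlos: 13:50–13:55.
Emeka ∩ Mina ∩ Carlos ∩ Zheng: 13:50–13:55.
Emeka ∩ Mina ∩ Carlos ∩ Zheng ∩ Tomás: (none).
Emeka ∩ Mina ∩ Carlos ∩ Zheng ∩ Tomás ∩ Oren: (none).
Windows ≥ 60 min: (none).

none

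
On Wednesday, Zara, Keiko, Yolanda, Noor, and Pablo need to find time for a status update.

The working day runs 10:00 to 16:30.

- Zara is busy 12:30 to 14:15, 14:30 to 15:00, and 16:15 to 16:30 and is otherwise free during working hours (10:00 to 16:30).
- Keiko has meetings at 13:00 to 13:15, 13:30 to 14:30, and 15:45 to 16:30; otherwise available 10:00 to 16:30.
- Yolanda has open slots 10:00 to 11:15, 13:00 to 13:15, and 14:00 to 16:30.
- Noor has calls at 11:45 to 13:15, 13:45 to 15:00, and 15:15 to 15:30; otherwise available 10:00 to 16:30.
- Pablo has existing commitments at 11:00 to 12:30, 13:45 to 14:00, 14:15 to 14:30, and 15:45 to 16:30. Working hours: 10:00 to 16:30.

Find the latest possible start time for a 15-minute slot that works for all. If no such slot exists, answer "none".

Zara free within 10:00–16:30: 10:00–12:30, 14:15–14:30, 15:00–16:15.
Keiko free within 10:00–16:30: 10:00–13:00, 13:15–13:30, 14:30–15:45.
Noor free within 10:00–16:30: 10:00–11:45, 13:15–13:45, 15:00–15:15, 15:30–16:30.
Pablo free within 10:00–16:30: 10:00–11:00, 12:30–13:45, 14:00–14:15, 14:30–15:45.
Zara ∩ Keiko: 10:00–12:30, 15:00–15:45.
Zara ∩ Keiko ∩ Yolanda: 10:00–11:15, 15:00–15:45.
Zara ∩ Keiko ∩ Yolanda ∩ Noor: 10:00–11:15, 15:00–15:15, 15:30–15:45.
Zara ∩ Keiko ∩ Yolanda ∩ Noor ∩ Pablo: 10:00–11:00, 15:00–15:15, 15:30–15:45.
Windows ≥ 15 min: 10:00–11:00, 15:00–15:15, 15:30–15:45.
Latest start in the last window 15:30–15:45 is 15:45 − 15 min = 15:30.

15:30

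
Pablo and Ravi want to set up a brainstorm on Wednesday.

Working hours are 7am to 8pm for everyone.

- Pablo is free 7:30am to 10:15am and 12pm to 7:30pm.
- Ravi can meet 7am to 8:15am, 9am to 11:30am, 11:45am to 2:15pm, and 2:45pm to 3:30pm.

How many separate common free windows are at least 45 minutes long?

4

Pablo ∩ Ravi: 07:30–08:15, 09:00–10:15, 12:00–14:15, 14:45–15:30.
Windows ≥ 45 min: 07:30–08:15, 09:00–10:15, 12:00–14:15, 14:45–15:30.
That's 4 windows.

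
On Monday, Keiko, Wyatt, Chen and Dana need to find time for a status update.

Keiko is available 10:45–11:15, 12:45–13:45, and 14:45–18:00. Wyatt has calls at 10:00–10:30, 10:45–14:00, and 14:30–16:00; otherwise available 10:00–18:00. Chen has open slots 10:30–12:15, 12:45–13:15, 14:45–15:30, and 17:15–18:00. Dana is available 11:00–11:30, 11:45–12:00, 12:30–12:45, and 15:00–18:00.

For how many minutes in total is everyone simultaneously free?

45 minutes

Wyatt free within 10:00–18:00: 10:30–10:45, 14:00–14:30, 16:00–18:00.
Keiko ∩ Wyatt: 16:00–18:00.
Keiko ∩ Wyatt ∩ Chen: 17:15–18:00.
Keiko ∩ Wyatt ∩ Chen ∩ Dana: 17:15–18:00.
Total common minutes: 45.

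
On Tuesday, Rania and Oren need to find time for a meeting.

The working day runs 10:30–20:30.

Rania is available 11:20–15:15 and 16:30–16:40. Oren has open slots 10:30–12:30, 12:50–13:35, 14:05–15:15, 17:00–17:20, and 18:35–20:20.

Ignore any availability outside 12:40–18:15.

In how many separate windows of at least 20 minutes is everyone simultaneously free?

Rania ∩ Oren: 11:20–12:30, 12:50–13:35, 14:05–15:15.
Restricted to 12:40–18:15: 12:50–13:35, 14:05–15:15.
Windows ≥ 20 min: 12:50–13:35, 14:05–15:15.
That's 2 windows.

2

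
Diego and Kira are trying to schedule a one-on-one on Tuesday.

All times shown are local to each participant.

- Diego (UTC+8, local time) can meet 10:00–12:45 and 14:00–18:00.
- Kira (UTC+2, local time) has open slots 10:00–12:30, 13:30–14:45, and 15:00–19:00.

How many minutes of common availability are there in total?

120 minutes

Diego → UTC: 02:00–04:45, 06:00–10:00.
Kira → UTC: 08:00–10:30, 11:30–12:45, 13:00–17:00.
Diego ∩ Kira: 08:00–10:00.
Total common minutes: 120.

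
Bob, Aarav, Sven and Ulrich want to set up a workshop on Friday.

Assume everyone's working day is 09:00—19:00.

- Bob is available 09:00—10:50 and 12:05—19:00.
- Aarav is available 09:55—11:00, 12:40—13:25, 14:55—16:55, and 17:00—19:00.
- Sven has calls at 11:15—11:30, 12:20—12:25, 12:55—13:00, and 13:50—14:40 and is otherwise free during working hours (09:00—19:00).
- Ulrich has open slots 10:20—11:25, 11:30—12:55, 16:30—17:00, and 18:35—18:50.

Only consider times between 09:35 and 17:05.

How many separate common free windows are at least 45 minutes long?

0

Sven free within 09:00–19:00: 09:00–11:15, 11:30–12:20, 12:25–12:55, 13:00–13:50, 14:40–19:00.
Bob ∩ Aarav: 09:55–10:50, 12:40–13:25, 14:55–16:55, 17:00–19:00.
Bob ∩ Aarav ∩ Sven: 09:55–10:50, 12:40–12:55, 13:00–13:25, 14:55–16:55, 17:00–19:00.
Bob ∩ Aarav ∩ Sven ∩ Ulrich: 10:20–10:50, 12:40–12:55, 16:30–16:55, 18:35–18:50.
Restricted to 09:35–17:05: 10:20–10:50, 12:40–12:55, 16:30–16:55.
Windows ≥ 45 min: (none).
That's 0 windows.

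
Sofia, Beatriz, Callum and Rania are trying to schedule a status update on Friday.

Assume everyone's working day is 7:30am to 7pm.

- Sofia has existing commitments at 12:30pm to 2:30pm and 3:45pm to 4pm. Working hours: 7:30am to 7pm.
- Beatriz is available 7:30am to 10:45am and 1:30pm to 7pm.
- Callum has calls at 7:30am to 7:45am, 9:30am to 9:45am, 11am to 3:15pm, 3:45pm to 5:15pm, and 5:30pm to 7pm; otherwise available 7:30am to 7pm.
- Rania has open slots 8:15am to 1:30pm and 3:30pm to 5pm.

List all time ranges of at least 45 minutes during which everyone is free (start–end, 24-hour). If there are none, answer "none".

08:15–09:30, 09:45–10:45

Sofia free within 07:30–19:00: 07:30–12:30, 14:30–15:45, 16:00–19:00.
Callum free within 07:30–19:00: 07:45–09:30, 09:45–11:00, 15:15–15:45, 17:15–17:30.
Sofia ∩ Beatriz: 07:30–10:45, 14:30–15:45, 16:00–19:00.
Sofia ∩ Beatriz ∩ Callum: 07:45–09:30, 09:45–10:45, 15:15–15:45, 17:15–17:30.
Sofia ∩ Beatriz ∩ Callum ∩ Rania: 08:15–09:30, 09:45–10:45, 15:30–15:45.
Windows ≥ 45 min: 08:15–09:30, 09:45–10:45.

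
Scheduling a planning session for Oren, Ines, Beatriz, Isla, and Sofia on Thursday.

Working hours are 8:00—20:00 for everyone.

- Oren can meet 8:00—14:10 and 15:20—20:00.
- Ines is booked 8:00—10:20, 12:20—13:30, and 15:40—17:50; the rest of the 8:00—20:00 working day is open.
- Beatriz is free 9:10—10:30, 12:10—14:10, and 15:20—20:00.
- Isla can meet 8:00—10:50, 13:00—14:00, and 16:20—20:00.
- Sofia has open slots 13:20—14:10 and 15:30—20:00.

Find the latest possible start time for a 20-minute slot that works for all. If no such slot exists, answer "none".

Ines free within 08:00–20:00: 10:20–12:20, 13:30–15:40, 17:50–20:00.
Oren ∩ Ines: 10:20–12:20, 13:30–14:10, 15:20–15:40, 17:50–20:00.
Oren ∩ Ines ∩ Beatriz: 10:20–10:30, 12:10–12:20, 13:30–14:10, 15:20–15:40, 17:50–20:00.
Oren ∩ Ines ∩ Beatriz ∩ Isla: 10:20–10:30, 13:30–14:00, 17:50–20:00.
Oren ∩ Ines ∩ Beatriz ∩ Isla ∩ Sofia: 13:30–14:00, 17:50–20:00.
Windows ≥ 20 min: 13:30–14:00, 17:50–20:00.
Latest start in the last window 17:50–20:00 is 20:00 − 20 min = 19:40.

19:40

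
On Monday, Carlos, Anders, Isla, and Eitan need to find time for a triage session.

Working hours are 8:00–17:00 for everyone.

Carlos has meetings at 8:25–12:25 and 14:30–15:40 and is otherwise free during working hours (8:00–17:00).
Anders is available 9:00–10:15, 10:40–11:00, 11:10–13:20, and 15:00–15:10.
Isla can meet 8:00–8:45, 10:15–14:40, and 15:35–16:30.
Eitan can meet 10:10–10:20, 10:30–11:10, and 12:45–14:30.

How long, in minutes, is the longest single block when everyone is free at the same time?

Carlos free within 08:00–17:00: 08:00–08:25, 12:25–14:30, 15:40–17:00.
Carlos ∩ Anders: 12:25–13:20.
Carlos ∩ Anders ∩ Isla: 12:25–13:20.
Carlos ∩ Anders ∩ Isla ∩ Eitan: 12:45–13:20.
Single common window of 35 minutes.

35 minutes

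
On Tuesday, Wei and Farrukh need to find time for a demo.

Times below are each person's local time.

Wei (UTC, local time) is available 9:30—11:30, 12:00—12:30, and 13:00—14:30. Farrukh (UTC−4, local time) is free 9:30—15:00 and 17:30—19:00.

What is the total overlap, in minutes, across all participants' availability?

Wei → UTC: 09:30–11:30, 12:00–12:30, 13:00–14:30.
Farrukh → UTC: 13:30–19:00, 21:30–23:00.
Wei ∩ Farrukh: 13:30–14:30.
Total common minutes: 60.

60 minutes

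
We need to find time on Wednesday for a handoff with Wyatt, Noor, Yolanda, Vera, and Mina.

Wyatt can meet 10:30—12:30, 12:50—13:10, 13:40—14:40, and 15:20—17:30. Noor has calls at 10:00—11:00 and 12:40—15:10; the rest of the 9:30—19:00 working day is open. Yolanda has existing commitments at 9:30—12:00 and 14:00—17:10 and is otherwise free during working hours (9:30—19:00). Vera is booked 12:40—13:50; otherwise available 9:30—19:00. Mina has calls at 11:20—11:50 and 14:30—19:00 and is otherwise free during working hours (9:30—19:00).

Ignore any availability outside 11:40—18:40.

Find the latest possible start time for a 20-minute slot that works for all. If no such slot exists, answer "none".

12:10

Noor free within 09:30–19:00: 09:30–10:00, 11:00–12:40, 15:10–19:00.
Yolanda free within 09:30–19:00: 12:00–14:00, 17:10–19:00.
Vera free within 09:30–19:00: 09:30–12:40, 13:50–19:00.
Mina free within 09:30–19:00: 09:30–11:20, 11:50–14:30.
Wyatt ∩ Noor: 11:00–12:30, 15:20–17:30.
Wyatt ∩ Noor ∩ Yolanda: 12:00–12:30, 17:10–17:30.
Wyatt ∩ Noor ∩ Yolanda ∩ Vera: 12:00–12:30, 17:10–17:30.
Wyatt ∩ Noor ∩ Yolanda ∩ Vera ∩ Mina: 12:00–12:30.
Restricted to 11:40–18:40: 12:00–12:30.
Windows ≥ 20 min: 12:00–12:30.
Latest start in the last window 12:00–12:30 is 12:30 − 20 min = 12:10.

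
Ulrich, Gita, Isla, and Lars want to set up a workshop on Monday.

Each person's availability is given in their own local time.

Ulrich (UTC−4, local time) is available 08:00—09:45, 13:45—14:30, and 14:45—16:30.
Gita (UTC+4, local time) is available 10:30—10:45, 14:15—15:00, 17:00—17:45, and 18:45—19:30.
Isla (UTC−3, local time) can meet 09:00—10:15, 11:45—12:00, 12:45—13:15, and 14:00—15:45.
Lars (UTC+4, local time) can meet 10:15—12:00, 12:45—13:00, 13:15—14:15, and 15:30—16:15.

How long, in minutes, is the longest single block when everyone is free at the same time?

0 minutes

Ulrich → UTC: 12:00–13:45, 17:45–18:30, 18:45–20:30.
Gita → UTC: 06:30–06:45, 10:15–11:00, 13:00–13:45, 14:45–15:30.
Isla → UTC: 12:00–13:15, 14:45–15:00, 15:45–16:15, 17:00–18:45.
Lars → UTC: 06:15–08:00, 08:45–09:00, 09:15–10:15, 11:30–12:15.
Ulrich ∩ Gita: 13:00–13:45.
Ulrich ∩ Gita ∩ Isla: 13:00–13:15.
Ulrich ∩ Gita ∩ Isla ∩ Lars: (none).
No common window.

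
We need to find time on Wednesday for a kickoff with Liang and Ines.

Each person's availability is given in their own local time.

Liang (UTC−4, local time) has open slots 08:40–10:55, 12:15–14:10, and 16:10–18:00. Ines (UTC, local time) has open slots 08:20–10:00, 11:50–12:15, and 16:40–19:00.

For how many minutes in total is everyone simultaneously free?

90 minutes

Liang → UTC: 12:40–14:55, 16:15–18:10, 20:10–22:00.
Ines → UTC: 08:20–10:00, 11:50–12:15, 16:40–19:00.
Liang ∩ Ines: 16:40–18:10.
Total common minutes: 90.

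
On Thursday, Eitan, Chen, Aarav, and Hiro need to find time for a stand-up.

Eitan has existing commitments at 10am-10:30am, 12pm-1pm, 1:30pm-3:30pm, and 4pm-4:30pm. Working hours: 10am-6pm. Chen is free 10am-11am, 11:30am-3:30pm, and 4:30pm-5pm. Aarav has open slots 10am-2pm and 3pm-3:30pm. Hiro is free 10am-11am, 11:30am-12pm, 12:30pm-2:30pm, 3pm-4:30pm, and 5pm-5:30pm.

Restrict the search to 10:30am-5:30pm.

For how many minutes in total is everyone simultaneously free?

Eitan free within 10:00–18:00: 10:30–12:00, 13:00–13:30, 15:30–16:00, 16:30–18:00.
Eitan ∩ Chen: 10:30–11:00, 11:30–12:00, 13:00–13:30, 16:30–17:00.
Eitan ∩ Chen ∩ Aarav: 10:30–11:00, 11:30–12:00, 13:00–13:30.
Eitan ∩ Chen ∩ Aarav ∩ Hiro: 10:30–11:00, 11:30–12:00, 13:00–13:30.
Restricted to 10:30–17:30: 10:30–11:00, 11:30–12:00, 13:00–13:30.
Total common minutes: 30 + 30 + 30 = 90.

90 minutes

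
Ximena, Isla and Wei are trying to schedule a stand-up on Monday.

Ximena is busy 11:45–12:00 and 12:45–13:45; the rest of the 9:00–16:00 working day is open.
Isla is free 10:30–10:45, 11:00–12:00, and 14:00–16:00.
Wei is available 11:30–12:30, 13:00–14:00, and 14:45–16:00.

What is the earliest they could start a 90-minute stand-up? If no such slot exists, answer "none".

Ximena free within 09:00–16:00: 09:00–11:45, 12:00–12:45, 13:45–16:00.
Ximena ∩ Isla: 10:30–10:45, 11:00–11:45, 14:00–16:00.
Ximena ∩ Isla ∩ Wei: 11:30–11:45, 14:45–16:00.
Windows ≥ 90 min: (none).

none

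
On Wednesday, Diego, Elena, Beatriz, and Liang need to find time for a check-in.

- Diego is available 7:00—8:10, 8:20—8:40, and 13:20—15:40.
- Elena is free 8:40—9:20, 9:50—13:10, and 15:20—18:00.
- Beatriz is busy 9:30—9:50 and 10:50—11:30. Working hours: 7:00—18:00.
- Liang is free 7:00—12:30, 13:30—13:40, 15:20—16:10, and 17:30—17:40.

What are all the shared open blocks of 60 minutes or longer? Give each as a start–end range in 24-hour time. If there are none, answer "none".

none

Beatriz free within 07:00–18:00: 07:00–09:30, 09:50–10:50, 11:30–18:00.
Diego ∩ Elena: 15:20–15:40.
Diego ∩ Elena ∩ Beatriz: 15:20–15:40.
Diego ∩ Elena ∩ Beatriz ∩ Liang: 15:20–15:40.
Windows ≥ 60 min: (none).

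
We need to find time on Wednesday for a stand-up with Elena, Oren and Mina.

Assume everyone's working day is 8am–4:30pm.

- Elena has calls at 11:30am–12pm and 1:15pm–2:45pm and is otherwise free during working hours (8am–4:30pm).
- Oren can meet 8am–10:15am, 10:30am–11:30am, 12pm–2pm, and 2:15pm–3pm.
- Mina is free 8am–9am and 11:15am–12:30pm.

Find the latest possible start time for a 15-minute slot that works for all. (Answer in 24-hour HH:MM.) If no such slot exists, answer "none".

Elena free within 08:00–16:30: 08:00–11:30, 12:00–13:15, 14:45–16:30.
Elena ∩ Oren: 08:00–10:15, 10:30–11:30, 12:00–13:15, 14:45–15:00.
Elena ∩ Oren ∩ Mina: 08:00–09:00, 11:15–11:30, 12:00–12:30.
Windows ≥ 15 min: 08:00–09:00, 11:15–11:30, 12:00–12:30.
Latest start in the last window 12:00–12:30 is 12:30 − 15 min = 12:15.

12:15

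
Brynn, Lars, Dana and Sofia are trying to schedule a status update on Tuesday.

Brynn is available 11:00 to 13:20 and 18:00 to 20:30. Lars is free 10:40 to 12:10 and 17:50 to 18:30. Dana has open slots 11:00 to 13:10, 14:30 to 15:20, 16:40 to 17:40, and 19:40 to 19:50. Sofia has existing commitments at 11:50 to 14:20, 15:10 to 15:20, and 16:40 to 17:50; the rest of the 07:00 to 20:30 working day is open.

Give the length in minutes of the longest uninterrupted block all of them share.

50 minutes

Sofia free within 07:00–20:30: 07:00–11:50, 14:20–15:10, 15:20–16:40, 17:50–20:30.
Brynn ∩ Lars: 11:00–12:10, 18:00–18:30.
Brynn ∩ Lars ∩ Dana: 11:00–12:10.
Brynn ∩ Lars ∩ Dana ∩ Sofia: 11:00–11:50.
Single common window of 50 minutes.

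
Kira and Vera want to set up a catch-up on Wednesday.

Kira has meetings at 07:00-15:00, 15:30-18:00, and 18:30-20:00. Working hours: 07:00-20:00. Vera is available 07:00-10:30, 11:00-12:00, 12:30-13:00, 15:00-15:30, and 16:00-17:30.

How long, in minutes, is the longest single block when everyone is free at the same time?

30 minutes

Kira free within 07:00–20:00: 15:00–15:30, 18:00–18:30.
Kira ∩ Vera: 15:00–15:30.
Single common window of 30 minutes.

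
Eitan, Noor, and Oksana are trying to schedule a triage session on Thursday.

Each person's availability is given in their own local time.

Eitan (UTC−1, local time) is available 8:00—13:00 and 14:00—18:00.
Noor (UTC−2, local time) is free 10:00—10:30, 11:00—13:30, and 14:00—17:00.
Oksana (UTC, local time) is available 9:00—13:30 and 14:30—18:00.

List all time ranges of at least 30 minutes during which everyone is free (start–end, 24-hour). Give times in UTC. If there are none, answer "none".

12:00–12:30, 13:00–13:30, 15:00–15:30, 16:00–18:00

Eitan → UTC: 09:00–14:00, 15:00–19:00.
Noor → UTC: 12:00–12:30, 13:00–15:30, 16:00–19:00.
Oksana → UTC: 09:00–13:30, 14:30–18:00.
Eitan ∩ Noor: 12:00–12:30, 13:00–14:00, 15:00–15:30, 16:00–19:00.
Eitan ∩ Noor ∩ Oksana: 12:00–12:30, 13:00–13:30, 15:00–15:30, 16:00–18:00.
Windows ≥ 30 min: 12:00–12:30, 13:00–13:30, 15:00–15:30, 16:00–18:00.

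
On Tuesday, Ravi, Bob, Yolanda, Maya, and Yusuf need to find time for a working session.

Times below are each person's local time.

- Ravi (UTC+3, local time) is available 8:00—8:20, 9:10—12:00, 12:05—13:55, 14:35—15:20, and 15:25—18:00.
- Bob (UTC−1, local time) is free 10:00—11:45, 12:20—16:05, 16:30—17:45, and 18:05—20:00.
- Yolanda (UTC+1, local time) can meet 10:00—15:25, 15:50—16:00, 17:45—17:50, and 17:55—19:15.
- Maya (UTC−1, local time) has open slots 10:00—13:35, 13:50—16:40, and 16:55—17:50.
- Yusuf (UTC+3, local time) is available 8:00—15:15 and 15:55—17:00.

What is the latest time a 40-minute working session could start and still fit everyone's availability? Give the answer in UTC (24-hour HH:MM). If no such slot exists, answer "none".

13:20

Ravi → UTC: 05:00–05:20, 06:10–09:00, 09:05–10:55, 11:35–12:20, 12:25–15:00.
Bob → UTC: 11:00–12:45, 13:20–17:05, 17:30–18:45, 19:05–21:00.
Yolanda → UTC: 09:00–14:25, 14:50–15:00, 16:45–16:50, 16:55–18:15.
Maya → UTC: 11:00–14:35, 14:50–17:40, 17:55–18:50.
Yusuf → UTC: 05:00–12:15, 12:55–14:00.
Ravi ∩ Bob: 11:35–12:20, 12:25–12:45, 13:20–15:00.
Ravi ∩ Bob ∩ Yolanda: 11:35–12:20, 12:25–12:45, 13:20–14:25, 14:50–15:00.
Ravi ∩ Bob ∩ Yolanda ∩ Maya: 11:35–12:20, 12:25–12:45, 13:20–14:25, 14:50–15:00.
Ravi ∩ Bob ∩ Yolanda ∩ Maya ∩ Yusuf: 11:35–12:15, 13:20–14:00.
Windows ≥ 40 min: 11:35–12:15, 13:20–14:00.
Latest start in the last window 13:20–14:00 is 14:00 − 40 min = 13:20.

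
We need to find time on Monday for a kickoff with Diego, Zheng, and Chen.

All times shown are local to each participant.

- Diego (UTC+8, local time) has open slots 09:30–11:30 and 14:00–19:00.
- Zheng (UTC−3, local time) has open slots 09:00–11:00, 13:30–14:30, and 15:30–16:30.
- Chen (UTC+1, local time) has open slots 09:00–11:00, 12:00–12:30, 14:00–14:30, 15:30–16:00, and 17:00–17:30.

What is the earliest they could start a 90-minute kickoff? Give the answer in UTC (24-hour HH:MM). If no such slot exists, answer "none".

Diego → UTC: 01:30–03:30, 06:00–11:00.
Zheng → UTC: 12:00–14:00, 16:30–17:30, 18:30–19:30.
Chen → UTC: 08:00–10:00, 11:00–11:30, 13:00–13:30, 14:30–15:00, 16:00–16:30.
Diego ∩ Zheng: (none).
Diego ∩ Zheng ∩ Chen: (none).
Windows ≥ 90 min: (none).

none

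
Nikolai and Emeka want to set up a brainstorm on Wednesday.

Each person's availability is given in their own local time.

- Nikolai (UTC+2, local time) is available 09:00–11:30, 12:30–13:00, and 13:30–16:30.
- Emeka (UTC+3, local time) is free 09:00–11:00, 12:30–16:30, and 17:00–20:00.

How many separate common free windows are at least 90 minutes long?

1

Nikolai → UTC: 07:00–09:30, 10:30–11:00, 11:30–14:30.
Emeka → UTC: 06:00–08:00, 09:30–13:30, 14:00–17:00.
Nikolai ∩ Emeka: 07:00–08:00, 10:30–11:00, 11:30–13:30, 14:00–14:30.
Windows ≥ 90 min: 11:30–13:30.
That's 1 window.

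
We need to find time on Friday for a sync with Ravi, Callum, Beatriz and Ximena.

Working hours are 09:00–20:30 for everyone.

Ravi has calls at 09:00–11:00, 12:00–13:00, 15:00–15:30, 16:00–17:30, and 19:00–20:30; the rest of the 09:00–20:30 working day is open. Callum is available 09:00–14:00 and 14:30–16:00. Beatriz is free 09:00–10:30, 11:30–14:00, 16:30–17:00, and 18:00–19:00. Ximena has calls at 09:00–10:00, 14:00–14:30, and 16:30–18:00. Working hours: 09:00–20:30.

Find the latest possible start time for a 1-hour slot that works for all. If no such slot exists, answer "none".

Ravi free within 09:00–20:30: 11:00–12:00, 13:00–15:00, 15:30–16:00, 17:30–19:00.
Ximena free within 09:00–20:30: 10:00–14:00, 14:30–16:30, 18:00–20:30.
Ravi ∩ Callum: 11:00–12:00, 13:00–14:00, 14:30–15:00, 15:30–16:00.
Ravi ∩ Callum ∩ Beatriz: 11:30–12:00, 13:00–14:00.
Ravi ∩ Callum ∩ Beatriz ∩ Ximena: 11:30–12:00, 13:00–14:00.
Windows ≥ 60 min: 13:00–14:00.
Latest start in the last window 13:00–14:00 is 14:00 − 60 min = 13:00.

13:00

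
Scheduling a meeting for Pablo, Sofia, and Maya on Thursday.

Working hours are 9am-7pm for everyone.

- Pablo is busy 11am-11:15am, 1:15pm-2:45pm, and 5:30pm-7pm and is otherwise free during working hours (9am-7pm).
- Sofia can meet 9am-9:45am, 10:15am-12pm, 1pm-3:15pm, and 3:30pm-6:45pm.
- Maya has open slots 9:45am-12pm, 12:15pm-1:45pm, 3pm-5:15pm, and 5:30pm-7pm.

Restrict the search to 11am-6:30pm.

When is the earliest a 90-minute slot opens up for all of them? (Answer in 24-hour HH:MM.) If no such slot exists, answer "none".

Pablo free within 09:00–19:00: 09:00–11:00, 11:15–13:15, 14:45–17:30.
Pablo ∩ Sofia: 09:00–09:45, 10:15–11:00, 11:15–12:00, 13:00–13:15, 14:45–15:15, 15:30–17:30.
Pablo ∩ Sofia ∩ Maya: 10:15–11:00, 11:15–12:00, 13:00–13:15, 15:00–15:15, 15:30–17:15.
Restricted to 11:00–18:30: 11:15–12:00, 13:00–13:15, 15:00–15:15, 15:30–17:15.
Windows ≥ 90 min: 15:30–17:15.
Earliest such window starts at 15:30.

15:30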